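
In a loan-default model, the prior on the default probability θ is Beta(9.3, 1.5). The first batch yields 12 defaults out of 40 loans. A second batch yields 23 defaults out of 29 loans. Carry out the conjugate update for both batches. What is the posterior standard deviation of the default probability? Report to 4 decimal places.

The Beta prior is conjugate to a Binomial/Bernoulli likelihood; the update adds successes to α and failures to β.
After batch 1: Beta(9.3+12, 1.5+28) = Beta(21.3, 29.5).
After batch 2: Beta(21.3+23, 29.5+6) = Beta(44.3, 35.5).
Var = αβ/((α+β)²(α+β+1)) = 44.3·35.5/(79.8²·80.8) = 0.00305643; SD = √0.00305643 = 0.0553.

0.0553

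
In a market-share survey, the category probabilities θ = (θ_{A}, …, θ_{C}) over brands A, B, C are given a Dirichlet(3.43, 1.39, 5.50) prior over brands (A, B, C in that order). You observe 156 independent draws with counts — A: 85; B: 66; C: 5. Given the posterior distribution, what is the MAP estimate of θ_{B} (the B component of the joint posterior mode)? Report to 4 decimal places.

0.4065

The Dirichlet prior is conjugate to the Multinomial likelihood: each posterior αⱼ = prior αⱼ + observed count nⱼ.
Posterior concentration: (88.43, 67.39, 10.50), total = 166.32.
Joint mode component: (α_{B}−1)/(Σα−K) = 66.39/163.32 = 0.4065.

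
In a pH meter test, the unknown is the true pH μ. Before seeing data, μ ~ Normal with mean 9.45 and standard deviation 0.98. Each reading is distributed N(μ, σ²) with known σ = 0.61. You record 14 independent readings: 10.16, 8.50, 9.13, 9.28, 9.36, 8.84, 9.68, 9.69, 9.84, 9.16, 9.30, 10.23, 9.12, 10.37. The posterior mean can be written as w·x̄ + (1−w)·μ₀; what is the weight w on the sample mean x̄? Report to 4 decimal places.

0.9731

For Normal data with known variance σ², a Normal(μ₀, σ₀²) prior on μ is conjugate. Posterior precision = 1/σ₀² + n/σ²; posterior mean is the precision-weighted average of μ₀ and x̄.
σ₀² = 0.98² = 0.9604, σ² = 0.61² = 0.3721. Prior precision 1/σ₀² = 1/0.9604; data precision n/σ² = 14/0.3721.
w = (n/σ²)/(1/σ₀² + n/σ²) = n·σ₀²/(σ² + n·σ₀²) = 14·0.9604/(0.3721 + 14·0.9604) = 13.4456/13.8177 = 0.9731.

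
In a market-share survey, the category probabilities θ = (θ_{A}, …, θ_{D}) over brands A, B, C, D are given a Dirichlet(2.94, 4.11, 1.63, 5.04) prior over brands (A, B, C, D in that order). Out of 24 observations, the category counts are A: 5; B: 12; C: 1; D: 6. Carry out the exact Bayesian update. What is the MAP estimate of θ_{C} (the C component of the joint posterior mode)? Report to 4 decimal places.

0.0483

The Dirichlet prior is conjugate to the Multinomial likelihood: each posterior αⱼ = prior αⱼ + observed count nⱼ.
Posterior concentration: (7.94, 16.11, 2.63, 11.04), total = 37.72.
Joint mode component: (α_{C}−1)/(Σα−K) = 1.63/33.72 = 0.0483.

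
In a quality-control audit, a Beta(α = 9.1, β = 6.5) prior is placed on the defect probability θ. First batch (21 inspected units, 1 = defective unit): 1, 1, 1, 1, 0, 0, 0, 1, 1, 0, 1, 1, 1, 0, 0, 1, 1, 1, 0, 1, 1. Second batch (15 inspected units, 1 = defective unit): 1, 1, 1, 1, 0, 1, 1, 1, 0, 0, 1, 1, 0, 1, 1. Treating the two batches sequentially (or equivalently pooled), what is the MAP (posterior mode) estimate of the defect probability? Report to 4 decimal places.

0.6673

The Beta prior is conjugate to a Binomial/Bernoulli likelihood; the update adds successes to α and failures to β.
After batch 1: Beta(9.1+14, 6.5+7) = Beta(23.1, 13.5).
After batch 2: Beta(23.1+11, 13.5+4) = Beta(34.1, 17.5).
Mode of Beta(a,b) for a,b>1 is (a−1)/(a+b−2) = 33.1/49.6 = 0.6673.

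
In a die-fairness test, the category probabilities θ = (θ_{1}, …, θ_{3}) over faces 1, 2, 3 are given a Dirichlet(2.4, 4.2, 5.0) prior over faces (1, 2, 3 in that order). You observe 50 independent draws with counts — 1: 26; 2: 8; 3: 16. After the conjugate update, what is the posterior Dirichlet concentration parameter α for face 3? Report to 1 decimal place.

21.0

The Dirichlet prior is conjugate to the Multinomial likelihood: each posterior αⱼ = prior αⱼ + observed count nⱼ.
Posterior concentration: (28.4, 12.2, 21.0), total = 61.6.
α_{3} = 5.0 + 16 = 21.0.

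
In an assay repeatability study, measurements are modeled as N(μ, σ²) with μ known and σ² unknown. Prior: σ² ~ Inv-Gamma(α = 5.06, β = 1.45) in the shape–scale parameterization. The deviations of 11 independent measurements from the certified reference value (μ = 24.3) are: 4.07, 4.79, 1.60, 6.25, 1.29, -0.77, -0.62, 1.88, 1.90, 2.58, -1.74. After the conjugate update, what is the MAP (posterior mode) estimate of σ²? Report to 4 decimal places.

4.4767

With known mean μ and an Inverse-Gamma(α, β) prior on σ², the Normal likelihood is conjugate: posterior is Inv-Gamma(α + n/2, β + Σ(xᵢ−μ)²/2).
Σ(xᵢ−μ)² = (4.07)² + (4.79)² + (1.60)² + (6.25)² + (1.29)² + (-0.77)² + (-0.62)² + (1.88)² + (1.90)² + (2.58)² + (-1.74)² = 100.6013.
Posterior: Inv-Gamma(5.06 + 11/2, 1.45 + 100.6013/2) = Inv-Gamma(10.56, 51.75065).
Mode = β/(α+1) = 51.75065/11.56 = 4.4767.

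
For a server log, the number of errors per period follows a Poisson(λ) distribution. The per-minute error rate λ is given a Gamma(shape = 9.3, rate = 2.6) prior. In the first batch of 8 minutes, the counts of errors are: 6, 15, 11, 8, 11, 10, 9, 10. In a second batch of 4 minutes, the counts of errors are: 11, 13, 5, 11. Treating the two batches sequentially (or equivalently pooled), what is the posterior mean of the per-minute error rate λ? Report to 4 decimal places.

With a Gamma(shape α, rate β) prior, the Poisson likelihood is conjugate: the posterior is Gamma(α + ΣXᵢ, β + n).
Batch 1: sum of counts S = 80 over n = 8 minutes.
After batch 1: Gamma(α+S, β+n) = Gamma(9.3+80, 2.6+8) = Gamma(89.3, 10.6).
Batch 2: sum of counts S = 40 over n = 4 minutes.
After batch 2: Gamma(α+S, β+n) = Gamma(89.3+40, 10.6+4) = Gamma(129.3, 14.6).
Posterior mean = α/β = 129.3/14.6 = 8.8562.

8.8562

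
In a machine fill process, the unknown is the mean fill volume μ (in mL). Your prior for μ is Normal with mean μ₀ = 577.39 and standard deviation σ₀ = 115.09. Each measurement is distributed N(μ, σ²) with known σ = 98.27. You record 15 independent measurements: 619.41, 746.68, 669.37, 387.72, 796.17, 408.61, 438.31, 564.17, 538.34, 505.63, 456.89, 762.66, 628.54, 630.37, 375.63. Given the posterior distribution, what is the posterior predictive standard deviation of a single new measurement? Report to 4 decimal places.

101.3457

For Normal data with known variance σ², a Normal(μ₀, σ₀²) prior on μ is conjugate. Posterior precision = 1/σ₀² + n/σ²; posterior mean is the precision-weighted average of μ₀ and x̄.
σ₀² = 115.09² = 13245.7081, σ² = 98.27² = 9656.9929; σ² + n·σ₀² = 9656.9929 + 15·13245.7081 = 208342.6144.
Posterior precision = 1/σ₀² + n/σ² = 1/13245.7081 + 15/9656.9929 = (σ² + n·σ₀²)/(σ₀²σ²) = 208342.6144/(13245.7081·9656.9929); posterior variance σₙ² = σ₀²σ²/(σ² + n·σ₀²) = 13245.7081·9656.9929/208342.6144 = 613.958452.
Predictive variance for one new observation = σₙ² + σ² = 13245.7081·9656.9929/208342.6144 + 9656.9929 = σ²·(σ₀² + 208342.6144)/208342.6144 = 9656.9929·221588.3225/208342.6144 = 10270.951352; SD = √(9656.9929·221588.3225/208342.6144) = 101.3457.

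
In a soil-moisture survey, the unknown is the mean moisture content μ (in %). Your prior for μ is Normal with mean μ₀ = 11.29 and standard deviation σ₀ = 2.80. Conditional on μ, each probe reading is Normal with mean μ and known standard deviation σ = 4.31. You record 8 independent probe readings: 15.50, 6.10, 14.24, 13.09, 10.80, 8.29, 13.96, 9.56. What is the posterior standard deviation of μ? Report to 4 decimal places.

For Normal data with known variance σ², a Normal(μ₀, σ₀²) prior on μ is conjugate. Posterior precision = 1/σ₀² + n/σ²; posterior mean is the precision-weighted average of μ₀ and x̄.
σ₀² = 2.80² = 7.84, σ² = 4.31² = 18.5761; σ² + n·σ₀² = 18.5761 + 8·7.84 = 81.2961.
Posterior precision = 1/σ₀² + n/σ² = 1/7.84 + 8/18.5761 = (σ² + n·σ₀²)/(σ₀²σ²) = 81.2961/(7.84·18.5761); posterior variance σₙ² = σ₀²σ²/(σ² + n·σ₀²) = 7.84·18.5761/81.2961 = 1.791434.
Posterior SD = √σₙ² = √(7.84·18.5761/81.2961) = 1.3384.

1.3384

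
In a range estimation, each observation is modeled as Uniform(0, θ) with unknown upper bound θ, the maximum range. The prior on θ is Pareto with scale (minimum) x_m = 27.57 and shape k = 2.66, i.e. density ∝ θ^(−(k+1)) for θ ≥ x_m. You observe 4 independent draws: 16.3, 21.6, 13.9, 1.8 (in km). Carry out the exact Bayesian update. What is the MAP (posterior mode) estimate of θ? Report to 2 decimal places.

27.57

A Pareto(scale x_m, shape k) prior on the upper bound θ of Uniform(0, θ) is conjugate: posterior is Pareto(max(x_m, max xᵢ), k + n).
Sample maximum = 21.6; prior scale x_m = 27.57 → posterior scale = max = 27.57.
Posterior shape = 2.66 + 4 = 6.66.
The Pareto density is decreasing on [x_m, ∞), so the mode is x_m = 27.57.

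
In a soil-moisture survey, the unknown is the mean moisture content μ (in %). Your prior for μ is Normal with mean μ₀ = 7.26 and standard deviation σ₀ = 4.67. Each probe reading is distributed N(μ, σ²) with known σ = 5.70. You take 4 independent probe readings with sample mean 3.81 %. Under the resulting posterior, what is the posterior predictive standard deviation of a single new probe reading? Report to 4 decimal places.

For Normal data with known variance σ², a Normal(μ₀, σ₀²) prior on μ is conjugate. Posterior precision = 1/σ₀² + n/σ²; posterior mean is the precision-weighted average of μ₀ and x̄.
σ₀² = 4.67² = 21.8089, σ² = 5.70² = 32.49; σ² + n·σ₀² = 32.49 + 4·21.8089 = 119.7256.
Posterior precision = 1/σ₀² + n/σ² = 1/21.8089 + 4/32.49 = (σ² + n·σ₀²)/(σ₀²σ²) = 119.7256/(21.8089·32.49); posterior variance σₙ² = σ₀²σ²/(σ² + n·σ₀²) = 21.8089·32.49/119.7256 = 5.918293.
Predictive variance for one new observation = σₙ² + σ² = 21.8089·32.49/119.7256 + 32.49 = σ²·(σ₀² + 119.7256)/119.7256 = 32.49·141.5345/119.7256 = 38.408293; SD = √(32.49·141.5345/119.7256) = 6.1974.

6.1974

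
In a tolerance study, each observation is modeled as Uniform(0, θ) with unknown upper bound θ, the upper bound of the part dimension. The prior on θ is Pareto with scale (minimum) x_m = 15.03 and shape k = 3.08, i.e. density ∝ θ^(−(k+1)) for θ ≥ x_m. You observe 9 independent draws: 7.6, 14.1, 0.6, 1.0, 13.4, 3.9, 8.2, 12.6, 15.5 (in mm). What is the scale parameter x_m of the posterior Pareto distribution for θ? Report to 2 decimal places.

15.50

A Pareto(scale x_m, shape k) prior on the upper bound θ of Uniform(0, θ) is conjugate: posterior is Pareto(max(x_m, max xᵢ), k + n).
Sample maximum = 15.5; prior scale x_m = 15.03 → posterior scale = max = 15.50.
Posterior shape = 3.08 + 9 = 12.08.
Posterior scale x_m = 15.50.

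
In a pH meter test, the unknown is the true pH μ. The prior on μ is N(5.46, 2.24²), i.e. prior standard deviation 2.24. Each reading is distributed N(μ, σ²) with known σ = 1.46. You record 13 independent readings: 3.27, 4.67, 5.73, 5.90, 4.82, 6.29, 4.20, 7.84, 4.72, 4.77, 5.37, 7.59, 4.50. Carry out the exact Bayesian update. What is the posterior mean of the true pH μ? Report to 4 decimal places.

For Normal data with known variance σ², a Normal(μ₀, σ₀²) prior on μ is conjugate. Posterior precision = 1/σ₀² + n/σ²; posterior mean is the precision-weighted average of μ₀ and x̄.
Σxᵢ = 3.27 + 4.67 + 5.73 + 5.90 + 4.82 + 6.29 + 4.20 + 7.84 + 4.72 + 4.77 + 5.37 + 7.59 + 4.50 = 69.67, so n·x̄ = 69.67.
σ₀² = 2.24² = 5.0176, σ² = 1.46² = 2.1316; σ² + n·σ₀² = 2.1316 + 13·5.0176 = 67.3604.
Posterior mean = (μ₀/σ₀² + n·x̄/σ²)/(1/σ₀² + n/σ²) = (σ²·μ₀ + σ₀²·n·x̄)/(σ² + n·σ₀²) = (2.1316·5.46 + 5.0176·69.67)/67.3604 = 361.214728/67.3604 = 5.3624.

5.3624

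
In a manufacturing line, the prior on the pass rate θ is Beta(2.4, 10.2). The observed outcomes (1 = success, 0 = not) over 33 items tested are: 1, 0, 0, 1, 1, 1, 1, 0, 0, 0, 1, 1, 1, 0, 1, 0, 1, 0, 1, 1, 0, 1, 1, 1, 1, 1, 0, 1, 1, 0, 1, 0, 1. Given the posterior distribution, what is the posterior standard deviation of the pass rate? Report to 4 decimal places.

0.0732

The Beta prior is conjugate to a Binomial/Bernoulli likelihood; the update adds successes to α and failures to β.
Posterior: Beta(α+k, β+n−k) = Beta(2.4+21, 10.2+12) = Beta(23.4, 22.2).
Var = αβ/((α+β)²(α+β+1)) = 23.4·22.2/(45.6²·46.6) = 0.00536109; SD = √0.00536109 = 0.0732.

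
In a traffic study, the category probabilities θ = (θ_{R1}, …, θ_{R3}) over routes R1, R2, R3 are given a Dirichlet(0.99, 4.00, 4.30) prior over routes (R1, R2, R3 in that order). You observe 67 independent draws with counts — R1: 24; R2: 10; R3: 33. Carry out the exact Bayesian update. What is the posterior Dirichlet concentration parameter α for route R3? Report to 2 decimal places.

37.30

The Dirichlet prior is conjugate to the Multinomial likelihood: each posterior αⱼ = prior αⱼ + observed count nⱼ.
Posterior concentration: (24.99, 14.00, 37.30), total = 76.29.
α_{R3} = 4.30 + 33 = 37.30.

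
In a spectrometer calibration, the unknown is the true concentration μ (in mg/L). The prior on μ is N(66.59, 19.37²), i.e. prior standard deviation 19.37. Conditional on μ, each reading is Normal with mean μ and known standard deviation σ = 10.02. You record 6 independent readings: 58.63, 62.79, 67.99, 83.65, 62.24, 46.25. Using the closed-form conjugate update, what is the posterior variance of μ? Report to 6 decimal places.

16.018970

For Normal data with known variance σ², a Normal(μ₀, σ₀²) prior on μ is conjugate. Posterior precision = 1/σ₀² + n/σ²; posterior mean is the precision-weighted average of μ₀ and x̄.
σ₀² = 19.37² = 375.1969, σ² = 10.02² = 100.4004; σ² + n·σ₀² = 100.4004 + 6·375.1969 = 2351.5818.
Posterior precision = 1/σ₀² + n/σ² = 1/375.1969 + 6/100.4004 = (σ² + n·σ₀²)/(σ₀²σ²) = 2351.5818/(375.1969·100.4004); posterior variance σₙ² = σ₀²σ²/(σ² + n·σ₀²) = 375.1969·100.4004/2351.5818 = 16.018970.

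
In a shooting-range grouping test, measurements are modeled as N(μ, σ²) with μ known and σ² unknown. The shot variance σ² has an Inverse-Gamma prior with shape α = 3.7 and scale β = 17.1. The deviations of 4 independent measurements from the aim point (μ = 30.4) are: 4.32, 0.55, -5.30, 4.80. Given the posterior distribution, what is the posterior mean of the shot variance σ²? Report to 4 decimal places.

11.0952

With known mean μ and an Inverse-Gamma(α, β) prior on σ², the Normal likelihood is conjugate: posterior is Inv-Gamma(α + n/2, β + Σ(xᵢ−μ)²/2).
Σ(xᵢ−μ)² = (4.32)² + (0.55)² + (-5.30)² + (4.80)² = 70.0949.
Posterior: Inv-Gamma(3.7 + 4/2, 17.1 + 70.0949/2) = Inv-Gamma(5.70, 52.14745).
E[σ²|data] = β/(α−1) = 52.14745/4.70 = 11.0952.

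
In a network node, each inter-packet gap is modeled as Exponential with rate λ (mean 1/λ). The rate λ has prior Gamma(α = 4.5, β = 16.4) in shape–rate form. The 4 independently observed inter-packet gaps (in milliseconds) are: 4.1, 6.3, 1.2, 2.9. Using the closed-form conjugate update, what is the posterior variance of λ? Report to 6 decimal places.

With a Gamma(shape α, rate β) prior on the exponential rate λ, the posterior after n observations with total T = Σxᵢ is Gamma(α+n, β+T).
Sum of observations T = 14.5 milliseconds; n = 4.
Posterior: Gamma(4.5+4, 16.4+14.5) = Gamma(8.5, 30.9).
Var = α/β² = 0.008902.

0.008902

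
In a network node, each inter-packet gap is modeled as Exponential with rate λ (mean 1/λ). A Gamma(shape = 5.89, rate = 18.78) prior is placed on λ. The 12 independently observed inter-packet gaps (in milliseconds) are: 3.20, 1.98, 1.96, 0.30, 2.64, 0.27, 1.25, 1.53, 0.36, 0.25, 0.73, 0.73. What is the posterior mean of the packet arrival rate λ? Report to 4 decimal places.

With a Gamma(shape α, rate β) prior on the exponential rate λ, the posterior after n observations with total T = Σxᵢ is Gamma(α+n, β+T).
Sum of observations T = 15.20 milliseconds; n = 12.
Posterior: Gamma(5.89+12, 18.78+15.20) = Gamma(17.89, 33.98).
Posterior mean of λ = α/β = 17.89/33.98 = 0.5265.

0.5265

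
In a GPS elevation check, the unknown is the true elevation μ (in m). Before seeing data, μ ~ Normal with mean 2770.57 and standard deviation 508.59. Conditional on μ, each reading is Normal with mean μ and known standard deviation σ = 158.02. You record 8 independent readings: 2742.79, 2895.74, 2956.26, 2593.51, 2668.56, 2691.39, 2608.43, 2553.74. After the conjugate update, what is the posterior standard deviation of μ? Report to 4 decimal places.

For Normal data with known variance σ², a Normal(μ₀, σ₀²) prior on μ is conjugate. Posterior precision = 1/σ₀² + n/σ²; posterior mean is the precision-weighted average of μ₀ and x̄.
σ₀² = 508.59² = 258663.7881, σ² = 158.02² = 24970.3204; σ² + n·σ₀² = 24970.3204 + 8·258663.7881 = 2094280.6252.
Posterior precision = 1/σ₀² + n/σ² = 1/258663.7881 + 8/24970.3204 = (σ² + n·σ₀²)/(σ₀²σ²) = 2094280.6252/(258663.7881·24970.3204); posterior variance σₙ² = σ₀²σ²/(σ² + n·σ₀²) = 258663.7881·24970.3204/2094280.6252 = 3084.074592.
Posterior SD = √σₙ² = √(258663.7881·24970.3204/2094280.6252) = 55.5344.

55.5344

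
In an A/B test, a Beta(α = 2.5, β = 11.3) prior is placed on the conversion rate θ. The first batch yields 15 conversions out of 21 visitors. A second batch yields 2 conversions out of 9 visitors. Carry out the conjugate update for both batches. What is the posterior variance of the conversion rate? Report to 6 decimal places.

0.005513

The Beta prior is conjugate to a Binomial/Bernoulli likelihood; the update adds successes to α and failures to β.
After batch 1: Beta(2.5+15, 11.3+6) = Beta(17.5, 17.3).
After batch 2: Beta(17.5+2, 17.3+7) = Beta(19.5, 24.3).
Var = αβ/((α+β)²(α+β+1)) = 19.5·24.3/(43.8²·44.8) = 0.005513.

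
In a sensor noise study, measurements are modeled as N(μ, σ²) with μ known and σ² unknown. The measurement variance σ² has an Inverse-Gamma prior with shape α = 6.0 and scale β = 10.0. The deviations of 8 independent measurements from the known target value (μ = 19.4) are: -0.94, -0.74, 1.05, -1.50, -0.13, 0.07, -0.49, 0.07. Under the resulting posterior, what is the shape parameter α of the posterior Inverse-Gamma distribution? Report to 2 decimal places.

10.00

With known mean μ and an Inverse-Gamma(α, β) prior on σ², the Normal likelihood is conjugate: posterior is Inv-Gamma(α + n/2, β + Σ(xᵢ−μ)²/2).
Σ(xᵢ−μ)² = (-0.94)² + (-0.74)² + (1.05)² + (-1.50)² + (-0.13)² + (0.07)² + (-0.49)² + (0.07)² = 5.0505.
Posterior: Inv-Gamma(6.0 + 8/2, 10.0 + 5.0505/2) = Inv-Gamma(10.00, 12.52525).
Posterior α = 10.00.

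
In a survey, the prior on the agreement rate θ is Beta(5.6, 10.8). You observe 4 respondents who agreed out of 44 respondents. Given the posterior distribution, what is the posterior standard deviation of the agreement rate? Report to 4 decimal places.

The Beta prior is conjugate to a Binomial/Bernoulli likelihood; the update adds successes to α and failures to β.
Posterior: Beta(α+k, β+n−k) = Beta(5.6+4, 10.8+40) = Beta(9.6, 50.8).
Var = αβ/((α+β)²(α+β+1)) = 9.6·50.8/(60.4²·61.4) = 0.00217717; SD = √0.00217717 = 0.0467.

0.0467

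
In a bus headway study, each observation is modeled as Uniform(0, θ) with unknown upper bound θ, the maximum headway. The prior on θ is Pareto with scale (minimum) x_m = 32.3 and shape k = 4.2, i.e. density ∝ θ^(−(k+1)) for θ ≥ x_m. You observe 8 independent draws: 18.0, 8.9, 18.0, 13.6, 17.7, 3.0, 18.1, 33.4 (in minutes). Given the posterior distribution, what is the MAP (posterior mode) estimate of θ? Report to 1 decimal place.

33.4

A Pareto(scale x_m, shape k) prior on the upper bound θ of Uniform(0, θ) is conjugate: posterior is Pareto(max(x_m, max xᵢ), k + n).
Sample maximum = 33.4; prior scale x_m = 32.3 → posterior scale = max = 33.4.
Posterior shape = 4.2 + 8 = 12.2.
The Pareto density is decreasing on [x_m, ∞), so the mode is x_m = 33.4.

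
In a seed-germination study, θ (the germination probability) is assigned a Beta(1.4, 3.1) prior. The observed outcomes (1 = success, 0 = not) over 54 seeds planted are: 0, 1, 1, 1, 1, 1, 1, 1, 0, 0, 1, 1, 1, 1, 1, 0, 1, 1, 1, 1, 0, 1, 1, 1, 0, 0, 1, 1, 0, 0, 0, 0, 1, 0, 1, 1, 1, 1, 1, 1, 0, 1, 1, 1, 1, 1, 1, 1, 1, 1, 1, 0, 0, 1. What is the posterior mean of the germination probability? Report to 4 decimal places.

0.6906

The Beta prior is conjugate to a Binomial/Bernoulli likelihood; the update adds successes to α and failures to β.
Posterior: Beta(α+k, β+n−k) = Beta(1.4+39, 3.1+15) = Beta(40.4, 18.1).
Posterior mean = α/(α+β) = 40.4/58.5 = 0.6906.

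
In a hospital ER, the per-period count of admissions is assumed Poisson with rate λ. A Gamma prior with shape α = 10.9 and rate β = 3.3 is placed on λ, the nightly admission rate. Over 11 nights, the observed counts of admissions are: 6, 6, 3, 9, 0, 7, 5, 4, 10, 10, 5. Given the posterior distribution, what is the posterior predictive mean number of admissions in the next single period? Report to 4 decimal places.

5.3077

With a Gamma(shape α, rate β) prior, the Poisson likelihood is conjugate: the posterior is Gamma(α + ΣXᵢ, β + n).
Sum of counts S = 65 over n = 11 nights.
Posterior: Gamma(α+S, β+n) = Gamma(10.9+65, 3.3+11) = Gamma(75.9, 14.3).
The predictive distribution for one future period is NegBinom with mean α/β = 5.3077.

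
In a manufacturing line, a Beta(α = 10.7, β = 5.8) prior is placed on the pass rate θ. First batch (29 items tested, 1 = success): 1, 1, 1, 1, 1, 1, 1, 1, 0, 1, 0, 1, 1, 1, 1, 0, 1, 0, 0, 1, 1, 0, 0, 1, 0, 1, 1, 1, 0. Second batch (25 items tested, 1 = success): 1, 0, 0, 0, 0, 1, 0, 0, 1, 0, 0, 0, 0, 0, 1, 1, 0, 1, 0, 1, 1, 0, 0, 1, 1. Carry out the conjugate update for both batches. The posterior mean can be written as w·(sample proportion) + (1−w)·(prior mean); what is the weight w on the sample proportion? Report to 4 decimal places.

The Beta prior is conjugate to a Binomial/Bernoulli likelihood; the update adds successes to α and failures to β.
Total number of items tested: n = 29 + 25 = 54.
Posterior mean = (α₀+k)/(α₀+β₀+n) = [n/(α₀+β₀+n)]·(k/n) + [(α₀+β₀)/(α₀+β₀+n)]·α₀/(α₀+β₀), so only n and the prior enter the weight.
The weight on the data is w = n/(α₀+β₀+n) = 54/(10.7+5.8+54) = 54/70.5 = 0.7660.

0.7660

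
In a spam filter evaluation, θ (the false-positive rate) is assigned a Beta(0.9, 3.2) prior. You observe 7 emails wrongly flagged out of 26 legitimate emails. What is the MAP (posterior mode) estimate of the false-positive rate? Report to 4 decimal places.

The Beta prior is conjugate to a Binomial/Bernoulli likelihood; the update adds successes to α and failures to β.
Posterior: Beta(α+k, β+n−k) = Beta(0.9+7, 3.2+19) = Beta(7.9, 22.2).
Mode of Beta(a,b) for a,b>1 is (a−1)/(a+b−2) = 6.9/28.1 = 0.2456.

0.2456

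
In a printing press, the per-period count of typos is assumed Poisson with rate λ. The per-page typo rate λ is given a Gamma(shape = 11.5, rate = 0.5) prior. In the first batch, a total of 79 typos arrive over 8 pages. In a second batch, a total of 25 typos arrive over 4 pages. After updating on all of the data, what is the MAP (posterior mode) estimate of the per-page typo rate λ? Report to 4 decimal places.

9.1600

With a Gamma(shape α, rate β) prior, the Poisson likelihood is conjugate: the posterior is Gamma(α + ΣXᵢ, β + n).
After batch 1: Gamma(α+S, β+n) = Gamma(11.5+79, 0.5+8) = Gamma(90.5, 8.5).
After batch 2: Gamma(α+S, β+n) = Gamma(90.5+25, 8.5+4) = Gamma(115.5, 12.5).
Mode of Gamma(α,β) for α≥1 is (α−1)/β = 114.5/12.5 = 9.1600.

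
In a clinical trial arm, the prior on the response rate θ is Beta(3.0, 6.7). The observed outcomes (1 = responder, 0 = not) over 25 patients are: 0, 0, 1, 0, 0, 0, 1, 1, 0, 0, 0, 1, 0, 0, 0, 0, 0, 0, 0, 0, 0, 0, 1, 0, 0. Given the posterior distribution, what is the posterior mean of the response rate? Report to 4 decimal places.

The Beta prior is conjugate to a Binomial/Bernoulli likelihood; the update adds successes to α and failures to β.
Posterior: Beta(α+k, β+n−k) = Beta(3.0+5, 6.7+20) = Beta(8.0, 26.7).
Posterior mean = α/(α+β) = 8.0/34.7 = 0.2305.

0.2305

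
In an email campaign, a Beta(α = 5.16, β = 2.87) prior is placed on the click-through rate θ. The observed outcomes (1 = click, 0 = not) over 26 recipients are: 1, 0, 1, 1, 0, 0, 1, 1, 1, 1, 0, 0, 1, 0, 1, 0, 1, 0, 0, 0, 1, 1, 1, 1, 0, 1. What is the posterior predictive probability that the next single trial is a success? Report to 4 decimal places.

0.5924

The Beta prior is conjugate to a Binomial/Bernoulli likelihood; the update adds successes to α and failures to β.
Posterior: Beta(α+k, β+n−k) = Beta(5.16+15, 2.87+11) = Beta(20.16, 13.87).
For a single future Bernoulli trial, P(success | data) = α/(α+β) = 0.5924.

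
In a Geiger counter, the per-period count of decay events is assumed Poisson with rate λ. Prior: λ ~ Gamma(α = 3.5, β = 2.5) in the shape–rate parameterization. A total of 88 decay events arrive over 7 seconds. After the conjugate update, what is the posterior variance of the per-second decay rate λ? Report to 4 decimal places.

1.0139

With a Gamma(shape α, rate β) prior, the Poisson likelihood is conjugate: the posterior is Gamma(α + ΣXᵢ, β + n).
Posterior: Gamma(α+S, β+n) = Gamma(3.5+88, 2.5+7) = Gamma(91.5, 9.5).
Var = α/β² = 91.5/9.5² = 1.0139.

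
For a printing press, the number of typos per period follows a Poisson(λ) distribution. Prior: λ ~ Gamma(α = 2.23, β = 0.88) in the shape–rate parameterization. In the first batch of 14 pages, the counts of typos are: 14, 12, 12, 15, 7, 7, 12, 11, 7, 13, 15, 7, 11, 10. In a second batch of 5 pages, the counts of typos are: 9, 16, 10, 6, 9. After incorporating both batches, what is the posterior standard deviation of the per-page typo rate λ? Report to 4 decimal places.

With a Gamma(shape α, rate β) prior, the Poisson likelihood is conjugate: the posterior is Gamma(α + ΣXᵢ, β + n).
Batch 1: sum of counts S = 153 over n = 14 pages.
After batch 1: Gamma(α+S, β+n) = Gamma(2.23+153, 0.88+14) = Gamma(155.23, 14.88).
Batch 2: sum of counts S = 50 over n = 5 pages.
After batch 2: Gamma(α+S, β+n) = Gamma(155.23+50, 14.88+5) = Gamma(205.23, 19.88).
SD = √α/β = √205.23/19.88 = 0.7206.

0.7206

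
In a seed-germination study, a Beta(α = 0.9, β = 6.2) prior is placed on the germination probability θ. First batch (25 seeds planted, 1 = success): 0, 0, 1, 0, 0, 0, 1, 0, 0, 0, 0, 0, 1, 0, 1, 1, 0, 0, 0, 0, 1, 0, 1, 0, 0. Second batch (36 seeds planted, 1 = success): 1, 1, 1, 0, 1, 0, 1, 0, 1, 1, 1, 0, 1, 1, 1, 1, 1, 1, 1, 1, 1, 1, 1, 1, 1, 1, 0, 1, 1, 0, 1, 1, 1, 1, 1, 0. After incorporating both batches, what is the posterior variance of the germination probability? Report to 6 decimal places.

0.003593

The Beta prior is conjugate to a Binomial/Bernoulli likelihood; the update adds successes to α and failures to β.
After batch 1: Beta(0.9+7, 6.2+18) = Beta(7.9, 24.2).
After batch 2: Beta(7.9+29, 24.2+7) = Beta(36.9, 31.2).
Var = αβ/((α+β)²(α+β+1)) = 36.9·31.2/(68.1²·69.1) = 0.003593.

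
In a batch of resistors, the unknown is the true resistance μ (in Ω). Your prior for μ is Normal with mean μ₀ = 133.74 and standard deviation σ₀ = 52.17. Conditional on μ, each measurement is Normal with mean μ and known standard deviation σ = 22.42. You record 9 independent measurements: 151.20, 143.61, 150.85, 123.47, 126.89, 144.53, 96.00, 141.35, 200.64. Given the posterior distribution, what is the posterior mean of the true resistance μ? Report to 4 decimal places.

For Normal data with known variance σ², a Normal(μ₀, σ₀²) prior on μ is conjugate. Posterior precision = 1/σ₀² + n/σ²; posterior mean is the precision-weighted average of μ₀ and x̄.
Σxᵢ = 151.20 + 143.61 + 150.85 + 123.47 + 126.89 + 144.53 + 96.00 + 141.35 + 200.64 = 1278.54, so n·x̄ = 1278.54.
σ₀² = 52.17² = 2721.7089, σ² = 22.42² = 502.6564; σ² + n·σ₀² = 502.6564 + 9·2721.7089 = 24998.0365.
Posterior mean = (μ₀/σ₀² + n·x̄/σ²)/(1/σ₀² + n/σ²) = (σ²·μ₀ + σ₀²·n·x̄)/(σ² + n·σ₀²) = (502.6564·133.74 + 2721.7089·1278.54)/24998.0365 = 3547038.963942/24998.0365 = 141.8927.

141.8927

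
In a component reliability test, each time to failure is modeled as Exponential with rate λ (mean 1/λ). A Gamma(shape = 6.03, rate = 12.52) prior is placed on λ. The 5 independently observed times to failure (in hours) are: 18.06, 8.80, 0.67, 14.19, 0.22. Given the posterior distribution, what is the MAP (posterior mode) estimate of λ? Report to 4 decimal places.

0.1842

With a Gamma(shape α, rate β) prior on the exponential rate λ, the posterior after n observations with total T = Σxᵢ is Gamma(α+n, β+T).
Sum of observations T = 41.94 hours; n = 5.
Posterior: Gamma(6.03+5, 12.52+41.94) = Gamma(11.03, 54.46).
Mode = (α−1)/β = 0.1842.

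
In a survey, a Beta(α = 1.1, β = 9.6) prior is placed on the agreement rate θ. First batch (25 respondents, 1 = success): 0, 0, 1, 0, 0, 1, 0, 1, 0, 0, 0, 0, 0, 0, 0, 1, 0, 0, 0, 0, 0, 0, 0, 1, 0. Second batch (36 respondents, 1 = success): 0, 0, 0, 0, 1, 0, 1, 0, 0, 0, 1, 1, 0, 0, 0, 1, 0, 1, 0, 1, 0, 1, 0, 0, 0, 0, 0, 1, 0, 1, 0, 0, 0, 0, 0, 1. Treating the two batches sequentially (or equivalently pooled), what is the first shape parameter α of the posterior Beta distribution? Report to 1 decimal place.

17.1

The Beta prior is conjugate to a Binomial/Bernoulli likelihood; the update adds successes to α and failures to β.
After batch 1: Beta(1.1+5, 9.6+20) = Beta(6.1, 29.6).
After batch 2: Beta(6.1+11, 29.6+25) = Beta(17.1, 54.6).
Posterior α = 17.1.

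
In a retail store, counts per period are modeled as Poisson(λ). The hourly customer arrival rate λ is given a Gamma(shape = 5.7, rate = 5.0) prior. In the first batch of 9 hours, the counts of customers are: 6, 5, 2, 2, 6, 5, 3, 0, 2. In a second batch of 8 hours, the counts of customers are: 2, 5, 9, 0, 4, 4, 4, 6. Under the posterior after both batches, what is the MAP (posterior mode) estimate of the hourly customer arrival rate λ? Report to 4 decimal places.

3.1682

With a Gamma(shape α, rate β) prior, the Poisson likelihood is conjugate: the posterior is Gamma(α + ΣXᵢ, β + n).
Batch 1: sum of counts S = 31 over n = 9 hours.
After batch 1: Gamma(α+S, β+n) = Gamma(5.7+31, 5.0+9) = Gamma(36.7, 14.0).
Batch 2: sum of counts S = 34 over n = 8 hours.
After batch 2: Gamma(α+S, β+n) = Gamma(36.7+34, 14.0+8) = Gamma(70.7, 22.0).
Mode of Gamma(α,β) for α≥1 is (α−1)/β = 69.7/22.0 = 3.1682.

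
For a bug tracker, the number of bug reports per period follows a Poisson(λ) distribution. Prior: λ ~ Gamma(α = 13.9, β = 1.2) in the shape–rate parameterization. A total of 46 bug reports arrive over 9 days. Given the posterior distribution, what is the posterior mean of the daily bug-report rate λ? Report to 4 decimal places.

5.8725

With a Gamma(shape α, rate β) prior, the Poisson likelihood is conjugate: the posterior is Gamma(α + ΣXᵢ, β + n).
Posterior: Gamma(α+S, β+n) = Gamma(13.9+46, 1.2+9) = Gamma(59.9, 10.2).
Posterior mean = α/β = 59.9/10.2 = 5.8725.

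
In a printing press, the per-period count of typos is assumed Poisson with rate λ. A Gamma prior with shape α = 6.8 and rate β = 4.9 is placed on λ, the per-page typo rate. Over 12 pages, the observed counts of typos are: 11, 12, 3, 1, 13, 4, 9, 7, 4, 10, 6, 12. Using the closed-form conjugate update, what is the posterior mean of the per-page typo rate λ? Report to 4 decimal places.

With a Gamma(shape α, rate β) prior, the Poisson likelihood is conjugate: the posterior is Gamma(α + ΣXᵢ, β + n).
Sum of counts S = 92 over n = 12 pages.
Posterior: Gamma(α+S, β+n) = Gamma(6.8+92, 4.9+12) = Gamma(98.8, 16.9).
Posterior mean = α/β = 98.8/16.9 = 5.8462.

5.8462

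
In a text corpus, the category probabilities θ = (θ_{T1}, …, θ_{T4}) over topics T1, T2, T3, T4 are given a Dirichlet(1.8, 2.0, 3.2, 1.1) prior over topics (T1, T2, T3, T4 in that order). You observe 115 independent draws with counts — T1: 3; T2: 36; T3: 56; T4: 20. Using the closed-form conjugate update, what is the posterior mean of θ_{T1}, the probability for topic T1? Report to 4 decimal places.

0.0390

The Dirichlet prior is conjugate to the Multinomial likelihood: each posterior αⱼ = prior αⱼ + observed count nⱼ.
Posterior concentration: (4.8, 38.0, 59.2, 21.1), total = 123.1.
E[θ_{T1}|data] = α_{T1}/Σα = 4.8/123.1 = 0.0390.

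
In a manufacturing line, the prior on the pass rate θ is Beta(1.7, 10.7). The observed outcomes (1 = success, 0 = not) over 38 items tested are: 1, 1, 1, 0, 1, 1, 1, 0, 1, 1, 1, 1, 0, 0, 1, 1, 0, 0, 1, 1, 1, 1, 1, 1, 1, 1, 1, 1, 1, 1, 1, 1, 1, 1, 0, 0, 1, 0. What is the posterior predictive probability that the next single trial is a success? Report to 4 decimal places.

The Beta prior is conjugate to a Binomial/Bernoulli likelihood; the update adds successes to α and failures to β.
Posterior: Beta(α+k, β+n−k) = Beta(1.7+29, 10.7+9) = Beta(30.7, 19.7).
For a single future Bernoulli trial, P(success | data) = α/(α+β) = 0.6091.

0.6091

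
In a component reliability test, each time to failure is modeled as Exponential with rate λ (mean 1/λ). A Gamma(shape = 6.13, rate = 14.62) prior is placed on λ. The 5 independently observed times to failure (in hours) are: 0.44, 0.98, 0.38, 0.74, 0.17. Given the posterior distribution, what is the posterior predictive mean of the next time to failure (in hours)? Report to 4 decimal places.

With a Gamma(shape α, rate β) prior on the exponential rate λ, the posterior after n observations with total T = Σxᵢ is Gamma(α+n, β+T).
Sum of observations T = 2.71 hours; n = 5.
Posterior: Gamma(6.13+5, 14.62+2.71) = Gamma(11.13, 17.33).
The predictive distribution for the next observation is Lomax; its mean is β/(α−1) = 17.33/10.13 = 1.7108.

1.7108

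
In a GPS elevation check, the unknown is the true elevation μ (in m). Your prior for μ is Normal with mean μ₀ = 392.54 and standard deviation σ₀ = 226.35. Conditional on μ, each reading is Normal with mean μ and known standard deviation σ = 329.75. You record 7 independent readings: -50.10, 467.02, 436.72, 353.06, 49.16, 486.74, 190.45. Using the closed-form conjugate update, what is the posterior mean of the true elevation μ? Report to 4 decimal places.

303.2282

For Normal data with known variance σ², a Normal(μ₀, σ₀²) prior on μ is conjugate. Posterior precision = 1/σ₀² + n/σ²; posterior mean is the precision-weighted average of μ₀ and x̄.
Σxᵢ = (-50.10) + 467.02 + 436.72 + 353.06 + 49.16 + 486.74 + 190.45 = 1933.05, so n·x̄ = 1933.05.
σ₀² = 226.35² = 51234.3225, σ² = 329.75² = 108735.0625; σ² + n·σ₀² = 108735.0625 + 7·51234.3225 = 467375.32.
Posterior mean = (μ₀/σ₀² + n·x̄/σ²)/(1/σ₀² + n/σ²) = (σ²·μ₀ + σ₀²·n·x̄)/(σ² + n·σ₀²) = (108735.0625·392.54 + 51234.3225·1933.05)/467375.32 = 141721368.542375/467375.32 = 303.2282.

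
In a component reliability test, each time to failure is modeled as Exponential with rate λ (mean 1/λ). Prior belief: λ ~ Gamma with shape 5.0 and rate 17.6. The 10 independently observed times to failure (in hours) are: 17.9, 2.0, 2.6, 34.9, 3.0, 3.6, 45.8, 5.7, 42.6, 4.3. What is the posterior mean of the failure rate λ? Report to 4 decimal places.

0.0833

With a Gamma(shape α, rate β) prior on the exponential rate λ, the posterior after n observations with total T = Σxᵢ is Gamma(α+n, β+T).
Sum of observations T = 162.4 hours; n = 10.
Posterior: Gamma(5.0+10, 17.6+162.4) = Gamma(15.0, 180.0).
Posterior mean of λ = α/β = 15.0/180.0 = 0.0833.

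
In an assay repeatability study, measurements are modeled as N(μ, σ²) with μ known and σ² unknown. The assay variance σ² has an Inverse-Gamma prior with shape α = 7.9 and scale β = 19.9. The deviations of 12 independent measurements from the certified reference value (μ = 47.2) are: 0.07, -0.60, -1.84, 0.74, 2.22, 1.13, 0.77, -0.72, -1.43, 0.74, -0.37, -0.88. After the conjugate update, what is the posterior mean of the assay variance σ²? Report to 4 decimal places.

With known mean μ and an Inverse-Gamma(α, β) prior on σ², the Normal likelihood is conjugate: posterior is Inv-Gamma(α + n/2, β + Σ(xᵢ−μ)²/2).
Σ(xᵢ−μ)² = (0.07)² + (-0.60)² + (-1.84)² + (0.74)² + (2.22)² + (1.13)² + (0.77)² + (-0.72)² + (-1.43)² + (0.74)² + (-0.37)² + (-0.88)² = 15.1185.
Posterior: Inv-Gamma(7.9 + 12/2, 19.9 + 15.1185/2) = Inv-Gamma(13.90, 27.45925).
E[σ²|data] = β/(α−1) = 27.45925/12.90 = 2.1286.

2.1286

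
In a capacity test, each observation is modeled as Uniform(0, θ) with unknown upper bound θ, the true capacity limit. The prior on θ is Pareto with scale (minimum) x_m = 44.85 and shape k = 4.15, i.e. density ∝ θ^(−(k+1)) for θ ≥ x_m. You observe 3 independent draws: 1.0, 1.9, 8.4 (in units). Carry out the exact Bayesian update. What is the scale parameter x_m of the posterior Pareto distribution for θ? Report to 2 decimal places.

44.85

A Pareto(scale x_m, shape k) prior on the upper bound θ of Uniform(0, θ) is conjugate: posterior is Pareto(max(x_m, max xᵢ), k + n).
Sample maximum = 8.4; prior scale x_m = 44.85 → posterior scale = max = 44.85.
Posterior shape = 4.15 + 3 = 7.15.
Posterior scale x_m = 44.85.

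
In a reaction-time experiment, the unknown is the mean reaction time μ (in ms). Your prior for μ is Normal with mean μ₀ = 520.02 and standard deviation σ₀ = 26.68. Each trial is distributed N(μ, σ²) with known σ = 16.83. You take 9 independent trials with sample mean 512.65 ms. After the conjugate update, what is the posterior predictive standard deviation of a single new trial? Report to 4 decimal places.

17.7028

For Normal data with known variance σ², a Normal(μ₀, σ₀²) prior on μ is conjugate. Posterior precision = 1/σ₀² + n/σ²; posterior mean is the precision-weighted average of μ₀ and x̄.
σ₀² = 26.68² = 711.8224, σ² = 16.83² = 283.2489; σ² + n·σ₀² = 283.2489 + 9·711.8224 = 6689.6505.
Posterior precision = 1/σ₀² + n/σ² = 1/711.8224 + 9/283.2489 = (σ² + n·σ₀²)/(σ₀²σ²) = 6689.6505/(711.8224·283.2489); posterior variance σₙ² = σ₀²σ²/(σ² + n·σ₀²) = 711.8224·283.2489/6689.6505 = 30.139528.
Predictive variance for one new observation = σₙ² + σ² = 711.8224·283.2489/6689.6505 + 283.2489 = σ²·(σ₀² + 6689.6505)/6689.6505 = 283.2489·7401.4729/6689.6505 = 313.388428; SD = √(283.2489·7401.4729/6689.6505) = 17.7028.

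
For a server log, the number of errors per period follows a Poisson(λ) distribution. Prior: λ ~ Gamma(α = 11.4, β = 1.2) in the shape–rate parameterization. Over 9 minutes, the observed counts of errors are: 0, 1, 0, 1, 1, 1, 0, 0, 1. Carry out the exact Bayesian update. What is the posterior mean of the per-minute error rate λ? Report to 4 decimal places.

With a Gamma(shape α, rate β) prior, the Poisson likelihood is conjugate: the posterior is Gamma(α + ΣXᵢ, β + n).
Sum of counts S = 5 over n = 9 minutes.
Posterior: Gamma(α+S, β+n) = Gamma(11.4+5, 1.2+9) = Gamma(16.4, 10.2).
Posterior mean = α/β = 16.4/10.2 = 1.6078.

1.6078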